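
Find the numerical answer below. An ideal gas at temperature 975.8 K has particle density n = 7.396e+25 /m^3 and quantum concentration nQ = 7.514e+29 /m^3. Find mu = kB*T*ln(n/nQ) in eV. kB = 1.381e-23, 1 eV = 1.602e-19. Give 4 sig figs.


Step 1: n/nQ = 7.396e+25/7.514e+29 = 9.843e-05
Step 2: ln(n/nQ) = -9.226
Step 3: mu = kB*T*ln(n/nQ) = 1.348e-20*-9.226 = -1.243e-19 J
Step 4: Convert to eV: -1.243e-19/1.602e-19 = -0.7761 eV

-0.7761


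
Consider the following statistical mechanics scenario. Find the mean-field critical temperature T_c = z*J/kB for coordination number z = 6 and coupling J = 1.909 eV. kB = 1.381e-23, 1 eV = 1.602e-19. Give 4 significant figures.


Step 1: z*J = 6*1.909 = 11.45 eV
Step 2: Convert to Joules: 11.45*1.602e-19 = 1.835e-18 J
Step 3: T_c = 1.835e-18 / 1.381e-23 = 1.329e+05 K

1.329e+05


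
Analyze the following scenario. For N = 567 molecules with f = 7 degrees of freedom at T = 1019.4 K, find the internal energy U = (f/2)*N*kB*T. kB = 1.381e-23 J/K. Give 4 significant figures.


Step 1: f/2 = 7/2 = 3.5
Step 2: N*kB*T = 567*1.381e-23*1019.4 = 7.982e-18
Step 3: U = 3.5 * 7.982e-18 = 2.794e-17 J

2.794e-17


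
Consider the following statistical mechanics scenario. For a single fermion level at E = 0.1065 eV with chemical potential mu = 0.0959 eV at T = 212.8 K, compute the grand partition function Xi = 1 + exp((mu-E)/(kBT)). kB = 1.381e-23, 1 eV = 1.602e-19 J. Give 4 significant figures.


Step 1: (mu - E) = 0.0959 - 0.1065 = -0.0106 eV
Step 2: x = (mu-E)*eV/(kB*T) = -0.0106*1.602e-19/(1.381e-23*212.8) = -0.5778
Step 3: exp(x) = 0.5611
Step 4: Xi = 1 + 0.5611 = 1.561

1.561


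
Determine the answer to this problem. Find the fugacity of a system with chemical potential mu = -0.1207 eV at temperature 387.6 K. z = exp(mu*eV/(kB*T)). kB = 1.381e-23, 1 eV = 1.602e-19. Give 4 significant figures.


Step 1: Convert mu to Joules: -0.1207*1.602e-19 = -1.934e-20 J
Step 2: kB*T = 1.381e-23*387.6 = 5.353e-21 J
Step 3: mu/(kB*T) = -3.612
Step 4: z = exp(-3.612) = 0.02699

0.02699


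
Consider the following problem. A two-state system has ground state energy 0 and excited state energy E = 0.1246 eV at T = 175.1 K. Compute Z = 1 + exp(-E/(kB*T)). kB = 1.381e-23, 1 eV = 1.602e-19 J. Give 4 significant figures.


Step 1: Compute beta*E = E*eV/(kB*T) = 0.1246*1.602e-19/(1.381e-23*175.1) = 8.255
Step 2: exp(-beta*E) = exp(-8.255) = 0.00026
Step 3: Z = 1 + 0.00026 = 1

1


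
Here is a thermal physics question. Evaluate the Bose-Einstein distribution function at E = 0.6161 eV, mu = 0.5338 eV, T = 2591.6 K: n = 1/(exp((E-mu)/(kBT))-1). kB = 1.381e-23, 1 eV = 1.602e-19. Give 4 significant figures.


Step 1: (E - mu) = 0.0823 eV
Step 2: x = (E-mu)*eV/(kB*T) = 0.0823*1.602e-19/(1.381e-23*2591.6) = 0.3684
Step 3: exp(x) = 1.445
Step 4: n = 1/(exp(x)-1) = 2.245

2.245


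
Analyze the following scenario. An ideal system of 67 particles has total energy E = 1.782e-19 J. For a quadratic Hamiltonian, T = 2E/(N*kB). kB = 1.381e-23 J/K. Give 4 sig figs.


Step 1: Numerator = 2*E = 2*1.782e-19 = 3.564e-19 J
Step 2: Denominator = N*kB = 67*1.381e-23 = 9.253e-22
Step 3: T = 3.564e-19 / 9.253e-22 = 385.2 K

385.2


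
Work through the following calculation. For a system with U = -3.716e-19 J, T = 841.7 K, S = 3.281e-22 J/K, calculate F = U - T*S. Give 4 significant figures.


Step 1: T*S = 841.7 * 3.281e-22 = 2.762e-19 J
Step 2: F = U - T*S = -3.716e-19 - 2.762e-19
Step 3: F = -6.478e-19 J

-6.478e-19


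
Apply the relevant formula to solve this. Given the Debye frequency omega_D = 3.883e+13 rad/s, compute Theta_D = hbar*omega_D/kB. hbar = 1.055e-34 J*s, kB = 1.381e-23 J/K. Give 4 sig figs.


Step 1: hbar*omega_D = 1.055e-34 * 3.883e+13 = 4.097e-21 J
Step 2: Theta_D = 4.097e-21 / 1.381e-23
Step 3: Theta_D = 296.6 K

296.6


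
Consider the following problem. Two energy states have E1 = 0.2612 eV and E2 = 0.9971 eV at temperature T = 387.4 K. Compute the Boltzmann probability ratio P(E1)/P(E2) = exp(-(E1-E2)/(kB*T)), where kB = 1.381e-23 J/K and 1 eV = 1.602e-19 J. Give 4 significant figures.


Step 1: Compute energy difference dE = E1 - E2 = 0.2612 - 0.9971 = -0.7359 eV
Step 2: Convert to Joules: dE_J = -0.7359 * 1.602e-19 = -1.179e-19 J
Step 3: Compute exponent = -dE_J / (kB * T) = -(-1.179e-19) / (1.381e-23 * 387.4) = 22.04
Step 4: P(E1)/P(E2) = exp(22.04) = 3.715e+09

3.715e+09


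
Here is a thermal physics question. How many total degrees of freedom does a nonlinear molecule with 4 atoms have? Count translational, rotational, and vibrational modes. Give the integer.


Step 1: Translational DOF = 3
Step 2: Rotational DOF (nonlinear) = 3
Step 3: Vibrational DOF = 3*4 - 6 = 6
Step 4: Total = 3 + 3 + 6 = 12

12


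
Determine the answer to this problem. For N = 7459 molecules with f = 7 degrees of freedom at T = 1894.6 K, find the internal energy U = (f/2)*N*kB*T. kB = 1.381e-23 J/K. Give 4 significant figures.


Step 1: f/2 = 7/2 = 3.5
Step 2: N*kB*T = 7459*1.381e-23*1894.6 = 1.952e-16
Step 3: U = 3.5 * 1.952e-16 = 6.831e-16 J

6.831e-16


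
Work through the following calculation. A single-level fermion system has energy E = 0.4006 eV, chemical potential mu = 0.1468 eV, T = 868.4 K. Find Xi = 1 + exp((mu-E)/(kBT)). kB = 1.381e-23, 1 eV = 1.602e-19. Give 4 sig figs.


Step 1: (mu - E) = 0.1468 - 0.4006 = -0.2538 eV
Step 2: x = (mu-E)*eV/(kB*T) = -0.2538*1.602e-19/(1.381e-23*868.4) = -3.39
Step 3: exp(x) = 0.0337
Step 4: Xi = 1 + 0.0337 = 1.034

1.034


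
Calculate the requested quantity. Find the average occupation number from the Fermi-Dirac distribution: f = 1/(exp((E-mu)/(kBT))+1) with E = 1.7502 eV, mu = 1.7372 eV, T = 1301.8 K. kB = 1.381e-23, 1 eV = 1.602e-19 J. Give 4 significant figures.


Step 1: (E - mu) = 1.7502 - 1.7372 = 0.013 eV
Step 2: Convert: (E-mu)*eV = 2.083e-21 J
Step 3: x = (E-mu)*eV/(kB*T) = 0.1158
Step 4: f = 1/(exp(0.1158)+1) = 0.4711

0.4711


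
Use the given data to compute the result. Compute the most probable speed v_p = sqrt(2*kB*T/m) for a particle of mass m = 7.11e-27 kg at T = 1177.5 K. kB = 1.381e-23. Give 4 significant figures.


Step 1: Numerator = 2*kB*T = 2*1.381e-23*1177.5 = 3.252e-20
Step 2: Ratio = 3.252e-20 / 7.11e-27 = 4.574e+06
Step 3: v_p = sqrt(4.574e+06) = 2139 m/s

2139


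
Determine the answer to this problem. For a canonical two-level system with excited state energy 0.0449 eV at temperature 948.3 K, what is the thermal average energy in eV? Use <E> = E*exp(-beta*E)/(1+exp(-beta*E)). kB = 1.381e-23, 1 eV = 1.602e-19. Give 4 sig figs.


Step 1: beta*E = 0.0449*1.602e-19/(1.381e-23*948.3) = 0.5492
Step 2: exp(-beta*E) = 0.5774
Step 3: <E> = 0.0449*0.5774/(1+0.5774) = 0.01644 eV

0.01644


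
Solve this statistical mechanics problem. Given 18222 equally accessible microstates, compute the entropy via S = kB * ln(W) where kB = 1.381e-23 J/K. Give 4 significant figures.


Step 1: ln(W) = ln(18222) = 9.81
Step 2: S = kB * ln(W) = 1.381e-23 * 9.81
Step 3: S = 1.355e-22 J/K

1.355e-22


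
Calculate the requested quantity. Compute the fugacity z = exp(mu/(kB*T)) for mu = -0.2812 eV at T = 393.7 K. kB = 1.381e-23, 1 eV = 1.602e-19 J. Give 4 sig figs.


Step 1: Convert mu to Joules: -0.2812*1.602e-19 = -4.505e-20 J
Step 2: kB*T = 1.381e-23*393.7 = 5.437e-21 J
Step 3: mu/(kB*T) = -8.286
Step 4: z = exp(-8.286) = 0.0002521

0.0002521


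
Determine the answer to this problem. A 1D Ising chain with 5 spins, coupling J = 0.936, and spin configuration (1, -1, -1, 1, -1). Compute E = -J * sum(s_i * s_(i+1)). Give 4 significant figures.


Step 1: Nearest-neighbor products: -1, 1, -1, -1
Step 2: Sum of products = -2
Step 3: E = -0.936 * -2 = 1.872

1.872


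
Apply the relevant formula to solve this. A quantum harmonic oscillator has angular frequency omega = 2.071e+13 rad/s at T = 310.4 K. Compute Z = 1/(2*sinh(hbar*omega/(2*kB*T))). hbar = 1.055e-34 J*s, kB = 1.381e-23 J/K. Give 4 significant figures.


Step 1: Compute x = hbar*omega/(kB*T) = 1.055e-34*2.071e+13/(1.381e-23*310.4) = 0.5097
Step 2: x/2 = 0.2549
Step 3: sinh(x/2) = 0.2576
Step 4: Z = 1/(2*0.2576) = 1.941

1.941


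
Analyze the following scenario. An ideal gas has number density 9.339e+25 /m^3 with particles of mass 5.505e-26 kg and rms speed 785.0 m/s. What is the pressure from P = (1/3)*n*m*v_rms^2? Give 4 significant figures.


Step 1: v_rms^2 = 785.0^2 = 6.162e+05
Step 2: n*m = 9.339e+25*5.505e-26 = 5.141
Step 3: P = (1/3)*5.141*6.162e+05 = 1.056e+06 Pa

1.056e+06


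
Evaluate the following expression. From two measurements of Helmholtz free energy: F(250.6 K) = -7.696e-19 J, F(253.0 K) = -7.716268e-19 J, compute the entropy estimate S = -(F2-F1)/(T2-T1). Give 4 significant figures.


Step 1: dF = F2 - F1 = -7.716268e-19 - (-7.696e-19) = -2.0268e-21 J
Step 2: dT = T2 - T1 = 253.0 - 250.6 = 2.4 K
Step 3: S = -dF/dT = -(-2.0268e-21)/2.4 = 8.445e-22 J/K

8.445e-22


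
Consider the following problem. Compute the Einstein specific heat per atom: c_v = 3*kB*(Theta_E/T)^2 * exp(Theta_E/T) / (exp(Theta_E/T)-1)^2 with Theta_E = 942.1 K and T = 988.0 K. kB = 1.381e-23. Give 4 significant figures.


Step 1: x = Theta_E/T = 942.1/988.0 = 0.9535
Step 2: x^2 = 0.9092
Step 3: exp(x) = 2.595
Step 4: c_v = 3*1.381e-23*0.9092*2.595/(2.595-1)^2 = 3.843e-23

3.843e-23


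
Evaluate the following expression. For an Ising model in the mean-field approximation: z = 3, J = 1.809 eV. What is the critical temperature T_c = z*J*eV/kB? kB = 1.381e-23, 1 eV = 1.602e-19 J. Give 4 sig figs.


Step 1: z*J = 3*1.809 = 5.427 eV
Step 2: Convert to Joules: 5.427*1.602e-19 = 8.694e-19 J
Step 3: T_c = 8.694e-19 / 1.381e-23 = 6.295e+04 K

6.295e+04


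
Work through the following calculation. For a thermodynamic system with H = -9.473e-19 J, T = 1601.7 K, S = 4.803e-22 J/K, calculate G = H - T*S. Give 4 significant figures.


Step 1: T*S = 1601.7 * 4.803e-22 = 7.693e-19 J
Step 2: G = H - T*S = -9.473e-19 - 7.693e-19
Step 3: G = -1.717e-18 J

-1.717e-18


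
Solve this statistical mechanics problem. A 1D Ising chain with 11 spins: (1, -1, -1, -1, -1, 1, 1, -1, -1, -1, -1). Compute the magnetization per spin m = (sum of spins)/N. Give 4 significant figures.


Step 1: Count up spins (+1): 3, down spins (-1): 8
Step 2: Total magnetization M = 3 - 8 = -5
Step 3: m = M/N = -5/11 = -0.4545

-0.4545


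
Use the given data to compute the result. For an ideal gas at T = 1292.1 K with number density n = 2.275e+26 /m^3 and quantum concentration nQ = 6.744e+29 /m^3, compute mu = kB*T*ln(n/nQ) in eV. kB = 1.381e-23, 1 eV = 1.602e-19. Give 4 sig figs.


Step 1: n/nQ = 2.275e+26/6.744e+29 = 0.0003373
Step 2: ln(n/nQ) = -7.994
Step 3: mu = kB*T*ln(n/nQ) = 1.784e-20*-7.994 = -1.427e-19 J
Step 4: Convert to eV: -1.427e-19/1.602e-19 = -0.8905 eV

-0.8905


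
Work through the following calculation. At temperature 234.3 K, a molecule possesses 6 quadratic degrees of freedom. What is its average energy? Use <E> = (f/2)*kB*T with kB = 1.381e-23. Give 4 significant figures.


Step 1: f/2 = 6/2 = 3
Step 2: kB*T = 1.381e-23 * 234.3 = 3.236e-21
Step 3: <E> = 3 * 3.236e-21 = 9.707e-21 J

9.707e-21


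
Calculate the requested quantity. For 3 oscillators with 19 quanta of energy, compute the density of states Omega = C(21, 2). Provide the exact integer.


Step 1: Use binomial coefficient C(21, 2)
Step 2: Numerator = 21! / 19!
Step 3: Denominator = 2!
Step 4: Omega = 210

210


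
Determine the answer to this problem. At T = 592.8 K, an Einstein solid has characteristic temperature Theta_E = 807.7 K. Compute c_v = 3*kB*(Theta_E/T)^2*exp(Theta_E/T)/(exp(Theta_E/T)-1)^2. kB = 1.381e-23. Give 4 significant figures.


Step 1: x = Theta_E/T = 807.7/592.8 = 1.363
Step 2: x^2 = 1.856
Step 3: exp(x) = 3.906
Step 4: c_v = 3*1.381e-23*1.856*3.906/(3.906-1)^2 = 3.557e-23

3.557e-23


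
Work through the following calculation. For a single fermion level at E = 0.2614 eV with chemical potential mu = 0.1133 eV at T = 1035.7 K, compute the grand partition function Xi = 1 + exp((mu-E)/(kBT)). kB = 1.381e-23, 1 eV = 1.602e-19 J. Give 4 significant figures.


Step 1: (mu - E) = 0.1133 - 0.2614 = -0.1481 eV
Step 2: x = (mu-E)*eV/(kB*T) = -0.1481*1.602e-19/(1.381e-23*1035.7) = -1.659
Step 3: exp(x) = 0.1904
Step 4: Xi = 1 + 0.1904 = 1.19

1.19


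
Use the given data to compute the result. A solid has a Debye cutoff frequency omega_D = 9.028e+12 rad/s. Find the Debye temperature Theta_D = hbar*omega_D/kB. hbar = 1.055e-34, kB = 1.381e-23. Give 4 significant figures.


Step 1: hbar*omega_D = 1.055e-34 * 9.028e+12 = 9.525e-22 J
Step 2: Theta_D = 9.525e-22 / 1.381e-23
Step 3: Theta_D = 68.97 K

68.97


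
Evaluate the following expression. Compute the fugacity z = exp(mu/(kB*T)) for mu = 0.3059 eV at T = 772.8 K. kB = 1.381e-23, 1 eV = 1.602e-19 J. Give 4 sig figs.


Step 1: Convert mu to Joules: 0.3059*1.602e-19 = 4.901e-20 J
Step 2: kB*T = 1.381e-23*772.8 = 1.067e-20 J
Step 3: mu/(kB*T) = 4.592
Step 4: z = exp(4.592) = 98.67

98.67


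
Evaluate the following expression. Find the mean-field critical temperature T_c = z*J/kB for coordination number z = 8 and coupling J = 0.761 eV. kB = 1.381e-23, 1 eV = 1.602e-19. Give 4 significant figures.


Step 1: z*J = 8*0.761 = 6.088 eV
Step 2: Convert to Joules: 6.088*1.602e-19 = 9.753e-19 J
Step 3: T_c = 9.753e-19 / 1.381e-23 = 7.062e+04 K

7.062e+04


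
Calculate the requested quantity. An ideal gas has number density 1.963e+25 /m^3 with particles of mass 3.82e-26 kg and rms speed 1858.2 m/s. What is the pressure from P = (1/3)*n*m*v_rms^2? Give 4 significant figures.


Step 1: v_rms^2 = 1858.2^2 = 3.453e+06
Step 2: n*m = 1.963e+25*3.82e-26 = 0.7499
Step 3: P = (1/3)*0.7499*3.453e+06 = 8.631e+05 Pa

8.631e+05


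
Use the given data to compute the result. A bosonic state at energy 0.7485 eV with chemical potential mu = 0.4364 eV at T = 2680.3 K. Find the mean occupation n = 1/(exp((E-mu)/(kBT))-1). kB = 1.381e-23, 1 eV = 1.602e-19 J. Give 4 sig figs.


Step 1: (E - mu) = 0.3121 eV
Step 2: x = (E-mu)*eV/(kB*T) = 0.3121*1.602e-19/(1.381e-23*2680.3) = 1.351
Step 3: exp(x) = 3.86
Step 4: n = 1/(exp(x)-1) = 0.3496

0.3496


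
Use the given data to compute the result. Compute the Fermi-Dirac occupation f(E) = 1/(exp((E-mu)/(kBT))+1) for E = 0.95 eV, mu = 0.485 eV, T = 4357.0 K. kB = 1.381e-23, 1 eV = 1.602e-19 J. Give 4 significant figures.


Step 1: (E - mu) = 0.95 - 0.485 = 0.465 eV
Step 2: Convert: (E-mu)*eV = 7.449e-20 J
Step 3: x = (E-mu)*eV/(kB*T) = 1.238
Step 4: f = 1/(exp(1.238)+1) = 0.2248

0.2248


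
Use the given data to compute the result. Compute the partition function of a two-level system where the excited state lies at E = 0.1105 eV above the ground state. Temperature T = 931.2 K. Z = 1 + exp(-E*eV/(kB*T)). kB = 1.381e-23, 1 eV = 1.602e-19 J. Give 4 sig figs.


Step 1: Compute beta*E = E*eV/(kB*T) = 0.1105*1.602e-19/(1.381e-23*931.2) = 1.377
Step 2: exp(-beta*E) = exp(-1.377) = 0.2525
Step 3: Z = 1 + 0.2525 = 1.252

1.252


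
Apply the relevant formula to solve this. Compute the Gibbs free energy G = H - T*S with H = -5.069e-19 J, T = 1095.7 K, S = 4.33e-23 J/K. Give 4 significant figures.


Step 1: T*S = 1095.7 * 4.33e-23 = 4.744e-20 J
Step 2: G = H - T*S = -5.069e-19 - 4.744e-20
Step 3: G = -5.543e-19 J

-5.543e-19


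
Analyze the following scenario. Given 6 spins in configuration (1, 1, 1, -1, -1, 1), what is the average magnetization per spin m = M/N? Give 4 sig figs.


Step 1: Count up spins (+1): 4, down spins (-1): 2
Step 2: Total magnetization M = 4 - 2 = 2
Step 3: m = M/N = 2/6 = 0.3333

0.3333


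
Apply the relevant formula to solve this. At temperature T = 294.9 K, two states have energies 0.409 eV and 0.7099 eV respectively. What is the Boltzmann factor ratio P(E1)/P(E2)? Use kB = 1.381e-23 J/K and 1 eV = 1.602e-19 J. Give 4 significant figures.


Step 1: Compute energy difference dE = E1 - E2 = 0.409 - 0.7099 = -0.3009 eV
Step 2: Convert to Joules: dE_J = -0.3009 * 1.602e-19 = -4.82e-20 J
Step 3: Compute exponent = -dE_J / (kB * T) = -(-4.82e-20) / (1.381e-23 * 294.9) = 11.84
Step 4: P(E1)/P(E2) = exp(11.84) = 1.382e+05

1.382e+05


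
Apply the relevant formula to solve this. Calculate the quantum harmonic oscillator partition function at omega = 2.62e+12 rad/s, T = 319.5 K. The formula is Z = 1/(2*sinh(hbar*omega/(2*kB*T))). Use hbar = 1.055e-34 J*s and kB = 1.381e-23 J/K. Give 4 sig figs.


Step 1: Compute x = hbar*omega/(kB*T) = 1.055e-34*2.62e+12/(1.381e-23*319.5) = 0.06265
Step 2: x/2 = 0.03132
Step 3: sinh(x/2) = 0.03133
Step 4: Z = 1/(2*0.03133) = 15.96

15.96


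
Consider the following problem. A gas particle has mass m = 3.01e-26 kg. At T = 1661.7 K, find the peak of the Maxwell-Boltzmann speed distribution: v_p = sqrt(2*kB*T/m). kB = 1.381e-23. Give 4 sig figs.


Step 1: Numerator = 2*kB*T = 2*1.381e-23*1661.7 = 4.59e-20
Step 2: Ratio = 4.59e-20 / 3.01e-26 = 1.525e+06
Step 3: v_p = sqrt(1.525e+06) = 1235 m/s

1235


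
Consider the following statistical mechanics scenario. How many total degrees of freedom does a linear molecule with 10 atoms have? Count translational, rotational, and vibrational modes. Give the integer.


Step 1: Translational DOF = 3
Step 2: Rotational DOF (linear) = 2
Step 3: Vibrational DOF = 3*10 - 5 = 25
Step 4: Total = 3 + 2 + 25 = 30

30


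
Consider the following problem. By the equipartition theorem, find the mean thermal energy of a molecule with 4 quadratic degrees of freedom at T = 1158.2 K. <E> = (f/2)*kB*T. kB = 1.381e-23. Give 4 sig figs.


Step 1: f/2 = 4/2 = 2
Step 2: kB*T = 1.381e-23 * 1158.2 = 1.599e-20
Step 3: <E> = 2 * 1.599e-20 = 3.199e-20 J

3.199e-20


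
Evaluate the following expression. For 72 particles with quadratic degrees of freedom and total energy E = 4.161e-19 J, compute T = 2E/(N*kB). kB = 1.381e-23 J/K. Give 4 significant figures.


Step 1: Numerator = 2*E = 2*4.161e-19 = 8.322e-19 J
Step 2: Denominator = N*kB = 72*1.381e-23 = 9.943e-22
Step 3: T = 8.322e-19 / 9.943e-22 = 837 K

837


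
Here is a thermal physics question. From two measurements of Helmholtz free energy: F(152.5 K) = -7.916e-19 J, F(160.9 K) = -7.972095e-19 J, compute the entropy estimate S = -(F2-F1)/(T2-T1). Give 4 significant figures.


Step 1: dF = F2 - F1 = -7.972095e-19 - (-7.916e-19) = -5.6095e-21 J
Step 2: dT = T2 - T1 = 160.9 - 152.5 = 8.4 K
Step 3: S = -dF/dT = -(-5.6095e-21)/8.4 = 6.678e-22 J/K

6.678e-22


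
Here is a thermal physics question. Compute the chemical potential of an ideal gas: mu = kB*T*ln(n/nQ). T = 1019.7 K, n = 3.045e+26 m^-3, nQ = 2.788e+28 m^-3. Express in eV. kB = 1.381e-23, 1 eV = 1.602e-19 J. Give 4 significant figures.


Step 1: n/nQ = 3.045e+26/2.788e+28 = 0.01092
Step 2: ln(n/nQ) = -4.517
Step 3: mu = kB*T*ln(n/nQ) = 1.408e-20*-4.517 = -6.361e-20 J
Step 4: Convert to eV: -6.361e-20/1.602e-19 = -0.3971 eV

-0.3971


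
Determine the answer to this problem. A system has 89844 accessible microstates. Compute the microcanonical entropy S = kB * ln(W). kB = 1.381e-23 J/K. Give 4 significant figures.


Step 1: ln(W) = ln(89844) = 11.41
Step 2: S = kB * ln(W) = 1.381e-23 * 11.41
Step 3: S = 1.575e-22 J/K

1.575e-22


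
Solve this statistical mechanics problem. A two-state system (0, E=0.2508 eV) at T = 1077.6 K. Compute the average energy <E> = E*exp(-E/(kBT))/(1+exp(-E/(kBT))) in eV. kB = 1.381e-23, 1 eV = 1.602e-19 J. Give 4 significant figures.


Step 1: beta*E = 0.2508*1.602e-19/(1.381e-23*1077.6) = 2.7
Step 2: exp(-beta*E) = 0.06722
Step 3: <E> = 0.2508*0.06722/(1+0.06722) = 0.0158 eV

0.0158


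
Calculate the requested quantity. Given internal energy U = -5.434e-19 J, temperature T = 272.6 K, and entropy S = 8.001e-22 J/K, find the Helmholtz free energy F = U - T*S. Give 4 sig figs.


Step 1: T*S = 272.6 * 8.001e-22 = 2.181e-19 J
Step 2: F = U - T*S = -5.434e-19 - 2.181e-19
Step 3: F = -7.615e-19 J

-7.615e-19


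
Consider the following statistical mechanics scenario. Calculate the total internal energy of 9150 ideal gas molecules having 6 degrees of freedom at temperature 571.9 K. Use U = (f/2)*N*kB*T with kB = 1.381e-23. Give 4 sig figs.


Step 1: f/2 = 6/2 = 3.0
Step 2: N*kB*T = 9150*1.381e-23*571.9 = 7.227e-17
Step 3: U = 3.0 * 7.227e-17 = 2.168e-16 J

2.168e-16


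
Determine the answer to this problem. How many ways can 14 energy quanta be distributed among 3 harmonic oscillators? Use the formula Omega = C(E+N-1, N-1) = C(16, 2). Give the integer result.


Step 1: Use binomial coefficient C(16, 2)
Step 2: Numerator = 16! / 14!
Step 3: Denominator = 2!
Step 4: Omega = 120

120


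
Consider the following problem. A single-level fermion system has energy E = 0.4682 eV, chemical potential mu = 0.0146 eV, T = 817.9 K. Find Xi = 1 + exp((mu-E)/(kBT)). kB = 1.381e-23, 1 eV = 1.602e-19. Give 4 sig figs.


Step 1: (mu - E) = 0.0146 - 0.4682 = -0.4536 eV
Step 2: x = (mu-E)*eV/(kB*T) = -0.4536*1.602e-19/(1.381e-23*817.9) = -6.433
Step 3: exp(x) = 0.001607
Step 4: Xi = 1 + 0.001607 = 1.002

1.002


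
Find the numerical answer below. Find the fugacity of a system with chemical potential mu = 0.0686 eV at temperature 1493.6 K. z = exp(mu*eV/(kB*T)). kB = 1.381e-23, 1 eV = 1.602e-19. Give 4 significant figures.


Step 1: Convert mu to Joules: 0.0686*1.602e-19 = 1.099e-20 J
Step 2: kB*T = 1.381e-23*1493.6 = 2.063e-20 J
Step 3: mu/(kB*T) = 0.5328
Step 4: z = exp(0.5328) = 1.704

1.704


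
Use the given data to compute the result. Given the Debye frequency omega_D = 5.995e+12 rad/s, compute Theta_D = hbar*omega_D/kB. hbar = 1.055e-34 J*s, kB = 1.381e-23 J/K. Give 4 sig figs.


Step 1: hbar*omega_D = 1.055e-34 * 5.995e+12 = 6.325e-22 J
Step 2: Theta_D = 6.325e-22 / 1.381e-23
Step 3: Theta_D = 45.8 K

45.8


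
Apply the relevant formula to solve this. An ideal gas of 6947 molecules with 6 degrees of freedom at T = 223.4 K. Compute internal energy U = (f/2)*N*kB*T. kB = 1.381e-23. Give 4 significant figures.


Step 1: f/2 = 6/2 = 3.0
Step 2: N*kB*T = 6947*1.381e-23*223.4 = 2.143e-17
Step 3: U = 3.0 * 2.143e-17 = 6.43e-17 J

6.43e-17


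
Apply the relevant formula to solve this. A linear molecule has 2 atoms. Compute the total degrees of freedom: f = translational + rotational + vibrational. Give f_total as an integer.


Step 1: Translational DOF = 3
Step 2: Rotational DOF (linear) = 2
Step 3: Vibrational DOF = 3*2 - 5 = 1
Step 4: Total = 3 + 2 + 1 = 6

6


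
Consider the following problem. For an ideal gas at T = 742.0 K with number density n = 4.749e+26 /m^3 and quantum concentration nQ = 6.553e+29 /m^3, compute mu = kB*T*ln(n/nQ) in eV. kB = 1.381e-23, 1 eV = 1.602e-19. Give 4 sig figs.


Step 1: n/nQ = 4.749e+26/6.553e+29 = 0.0007247
Step 2: ln(n/nQ) = -7.23
Step 3: mu = kB*T*ln(n/nQ) = 1.025e-20*-7.23 = -7.408e-20 J
Step 4: Convert to eV: -7.408e-20/1.602e-19 = -0.4624 eV

-0.4624


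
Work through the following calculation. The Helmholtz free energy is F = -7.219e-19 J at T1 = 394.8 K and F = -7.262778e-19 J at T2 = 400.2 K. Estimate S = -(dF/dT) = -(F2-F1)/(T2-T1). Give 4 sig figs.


Step 1: dF = F2 - F1 = -7.262778e-19 - (-7.219e-19) = -4.3778e-21 J
Step 2: dT = T2 - T1 = 400.2 - 394.8 = 5.4 K
Step 3: S = -dF/dT = -(-4.3778e-21)/5.4 = 8.107e-22 J/K

8.107e-22


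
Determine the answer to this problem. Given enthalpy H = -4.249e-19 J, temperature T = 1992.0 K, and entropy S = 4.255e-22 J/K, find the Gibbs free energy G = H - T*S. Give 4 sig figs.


Step 1: T*S = 1992.0 * 4.255e-22 = 8.476e-19 J
Step 2: G = H - T*S = -4.249e-19 - 8.476e-19
Step 3: G = -1.272e-18 J

-1.272e-18


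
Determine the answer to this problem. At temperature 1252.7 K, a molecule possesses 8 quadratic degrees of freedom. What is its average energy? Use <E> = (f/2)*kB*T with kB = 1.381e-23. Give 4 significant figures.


Step 1: f/2 = 8/2 = 4
Step 2: kB*T = 1.381e-23 * 1252.7 = 1.73e-20
Step 3: <E> = 4 * 1.73e-20 = 6.92e-20 J

6.92e-20


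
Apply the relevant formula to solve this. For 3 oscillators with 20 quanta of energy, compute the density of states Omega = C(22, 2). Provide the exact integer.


Step 1: Use binomial coefficient C(22, 2)
Step 2: Numerator = 22! / 20!
Step 3: Denominator = 2!
Step 4: Omega = 231

231


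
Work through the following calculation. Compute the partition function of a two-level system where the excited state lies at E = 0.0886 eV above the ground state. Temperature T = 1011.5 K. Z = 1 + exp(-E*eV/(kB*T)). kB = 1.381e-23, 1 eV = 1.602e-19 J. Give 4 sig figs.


Step 1: Compute beta*E = E*eV/(kB*T) = 0.0886*1.602e-19/(1.381e-23*1011.5) = 1.016
Step 2: exp(-beta*E) = exp(-1.016) = 0.362
Step 3: Z = 1 + 0.362 = 1.362

1.362


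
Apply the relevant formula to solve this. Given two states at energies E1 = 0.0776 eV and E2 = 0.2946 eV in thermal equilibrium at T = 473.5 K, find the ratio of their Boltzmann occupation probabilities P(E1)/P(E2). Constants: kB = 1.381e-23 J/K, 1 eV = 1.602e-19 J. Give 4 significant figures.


Step 1: Compute energy difference dE = E1 - E2 = 0.0776 - 0.2946 = -0.217 eV
Step 2: Convert to Joules: dE_J = -0.217 * 1.602e-19 = -3.476e-20 J
Step 3: Compute exponent = -dE_J / (kB * T) = -(-3.476e-20) / (1.381e-23 * 473.5) = 5.316
Step 4: P(E1)/P(E2) = exp(5.316) = 203.6

203.6


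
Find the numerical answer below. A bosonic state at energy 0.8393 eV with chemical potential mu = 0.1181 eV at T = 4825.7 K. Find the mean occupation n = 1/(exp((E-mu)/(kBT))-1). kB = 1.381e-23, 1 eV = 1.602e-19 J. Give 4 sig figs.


Step 1: (E - mu) = 0.7212 eV
Step 2: x = (E-mu)*eV/(kB*T) = 0.7212*1.602e-19/(1.381e-23*4825.7) = 1.734
Step 3: exp(x) = 5.661
Step 4: n = 1/(exp(x)-1) = 0.2145

0.2145


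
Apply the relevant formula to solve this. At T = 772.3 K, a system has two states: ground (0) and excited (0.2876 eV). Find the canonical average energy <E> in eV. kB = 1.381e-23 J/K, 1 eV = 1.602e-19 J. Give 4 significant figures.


Step 1: beta*E = 0.2876*1.602e-19/(1.381e-23*772.3) = 4.32
Step 2: exp(-beta*E) = 0.0133
Step 3: <E> = 0.2876*0.0133/(1+0.0133) = 0.003775 eV

0.003775


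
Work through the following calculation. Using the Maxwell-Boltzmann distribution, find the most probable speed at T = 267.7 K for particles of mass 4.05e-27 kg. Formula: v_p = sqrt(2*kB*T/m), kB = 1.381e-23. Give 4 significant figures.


Step 1: Numerator = 2*kB*T = 2*1.381e-23*267.7 = 7.394e-21
Step 2: Ratio = 7.394e-21 / 4.05e-27 = 1.826e+06
Step 3: v_p = sqrt(1.826e+06) = 1351 m/s

1351


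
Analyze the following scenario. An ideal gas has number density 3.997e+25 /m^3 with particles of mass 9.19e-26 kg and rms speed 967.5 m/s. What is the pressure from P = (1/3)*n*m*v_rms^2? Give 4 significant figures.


Step 1: v_rms^2 = 967.5^2 = 9.361e+05
Step 2: n*m = 3.997e+25*9.19e-26 = 3.673
Step 3: P = (1/3)*3.673*9.361e+05 = 1.146e+06 Pa

1.146e+06


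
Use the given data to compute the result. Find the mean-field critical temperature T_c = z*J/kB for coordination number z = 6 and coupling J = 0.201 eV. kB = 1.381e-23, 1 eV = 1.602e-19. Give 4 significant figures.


Step 1: z*J = 6*0.201 = 1.206 eV
Step 2: Convert to Joules: 1.206*1.602e-19 = 1.932e-19 J
Step 3: T_c = 1.932e-19 / 1.381e-23 = 1.399e+04 K

1.399e+04


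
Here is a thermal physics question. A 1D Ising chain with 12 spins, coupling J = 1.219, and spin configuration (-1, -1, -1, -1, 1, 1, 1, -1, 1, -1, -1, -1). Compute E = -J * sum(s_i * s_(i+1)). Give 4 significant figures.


Step 1: Nearest-neighbor products: 1, 1, 1, -1, 1, 1, -1, -1, -1, 1, 1
Step 2: Sum of products = 3
Step 3: E = -1.219 * 3 = -3.657

-3.657


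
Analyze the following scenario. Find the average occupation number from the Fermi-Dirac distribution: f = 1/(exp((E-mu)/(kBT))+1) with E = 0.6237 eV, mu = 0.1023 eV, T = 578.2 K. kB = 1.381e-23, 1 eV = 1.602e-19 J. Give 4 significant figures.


Step 1: (E - mu) = 0.6237 - 0.1023 = 0.5214 eV
Step 2: Convert: (E-mu)*eV = 8.353e-20 J
Step 3: x = (E-mu)*eV/(kB*T) = 10.46
Step 4: f = 1/(exp(10.46)+1) = 2.864e-05

2.864e-05


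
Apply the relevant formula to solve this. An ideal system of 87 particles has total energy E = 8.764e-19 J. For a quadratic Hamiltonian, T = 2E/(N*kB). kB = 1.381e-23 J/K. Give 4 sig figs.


Step 1: Numerator = 2*E = 2*8.764e-19 = 1.753e-18 J
Step 2: Denominator = N*kB = 87*1.381e-23 = 1.201e-21
Step 3: T = 1.753e-18 / 1.201e-21 = 1459 K

1459


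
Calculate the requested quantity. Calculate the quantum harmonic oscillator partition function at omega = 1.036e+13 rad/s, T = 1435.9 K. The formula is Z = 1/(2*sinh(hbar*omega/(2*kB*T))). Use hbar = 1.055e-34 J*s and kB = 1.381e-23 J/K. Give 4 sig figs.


Step 1: Compute x = hbar*omega/(kB*T) = 1.055e-34*1.036e+13/(1.381e-23*1435.9) = 0.05512
Step 2: x/2 = 0.02756
Step 3: sinh(x/2) = 0.02756
Step 4: Z = 1/(2*0.02756) = 18.14

18.14


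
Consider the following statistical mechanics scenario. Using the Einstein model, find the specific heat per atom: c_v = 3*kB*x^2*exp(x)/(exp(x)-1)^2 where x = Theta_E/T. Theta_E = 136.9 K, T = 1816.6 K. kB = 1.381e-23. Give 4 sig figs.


Step 1: x = Theta_E/T = 136.9/1816.6 = 0.07536
Step 2: x^2 = 0.005679
Step 3: exp(x) = 1.078
Step 4: c_v = 3*1.381e-23*0.005679*1.078/(1.078-1)^2 = 4.141e-23

4.141e-23


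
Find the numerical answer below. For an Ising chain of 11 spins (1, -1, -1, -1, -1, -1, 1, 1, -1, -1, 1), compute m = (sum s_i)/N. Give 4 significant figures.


Step 1: Count up spins (+1): 4, down spins (-1): 7
Step 2: Total magnetization M = 4 - 7 = -3
Step 3: m = M/N = -3/11 = -0.2727

-0.2727


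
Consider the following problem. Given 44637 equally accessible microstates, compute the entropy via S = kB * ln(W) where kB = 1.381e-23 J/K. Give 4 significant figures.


Step 1: ln(W) = ln(44637) = 10.71
Step 2: S = kB * ln(W) = 1.381e-23 * 10.71
Step 3: S = 1.479e-22 J/K

1.479e-22


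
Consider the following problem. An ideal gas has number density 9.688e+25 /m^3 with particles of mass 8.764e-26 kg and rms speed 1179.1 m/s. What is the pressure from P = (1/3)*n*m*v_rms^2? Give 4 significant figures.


Step 1: v_rms^2 = 1179.1^2 = 1.39e+06
Step 2: n*m = 9.688e+25*8.764e-26 = 8.491
Step 3: P = (1/3)*8.491*1.39e+06 = 3.935e+06 Pa

3.935e+06


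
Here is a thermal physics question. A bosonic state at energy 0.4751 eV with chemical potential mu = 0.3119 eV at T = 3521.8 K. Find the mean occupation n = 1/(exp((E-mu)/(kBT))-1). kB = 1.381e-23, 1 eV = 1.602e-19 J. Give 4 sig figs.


Step 1: (E - mu) = 0.1632 eV
Step 2: x = (E-mu)*eV/(kB*T) = 0.1632*1.602e-19/(1.381e-23*3521.8) = 0.5376
Step 3: exp(x) = 1.712
Step 4: n = 1/(exp(x)-1) = 1.405

1.405


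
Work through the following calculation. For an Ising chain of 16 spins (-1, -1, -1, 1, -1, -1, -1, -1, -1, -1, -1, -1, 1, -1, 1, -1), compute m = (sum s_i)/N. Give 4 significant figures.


Step 1: Count up spins (+1): 3, down spins (-1): 13
Step 2: Total magnetization M = 3 - 13 = -10
Step 3: m = M/N = -10/16 = -0.625

-0.625


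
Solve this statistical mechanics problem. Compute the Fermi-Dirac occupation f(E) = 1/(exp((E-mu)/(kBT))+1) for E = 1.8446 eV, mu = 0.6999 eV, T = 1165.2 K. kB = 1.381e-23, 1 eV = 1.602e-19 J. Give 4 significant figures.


Step 1: (E - mu) = 1.8446 - 0.6999 = 1.145 eV
Step 2: Convert: (E-mu)*eV = 1.834e-19 J
Step 3: x = (E-mu)*eV/(kB*T) = 11.4
Step 4: f = 1/(exp(11.4)+1) = 1.124e-05

1.124e-05


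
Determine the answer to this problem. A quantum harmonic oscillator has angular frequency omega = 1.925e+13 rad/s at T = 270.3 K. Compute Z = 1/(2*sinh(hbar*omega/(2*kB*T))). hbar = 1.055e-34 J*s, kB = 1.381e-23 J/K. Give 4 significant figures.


Step 1: Compute x = hbar*omega/(kB*T) = 1.055e-34*1.925e+13/(1.381e-23*270.3) = 0.5441
Step 2: x/2 = 0.272
Step 3: sinh(x/2) = 0.2754
Step 4: Z = 1/(2*0.2754) = 1.816

1.816


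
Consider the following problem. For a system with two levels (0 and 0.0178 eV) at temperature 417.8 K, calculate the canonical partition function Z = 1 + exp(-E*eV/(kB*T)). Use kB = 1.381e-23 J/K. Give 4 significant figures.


Step 1: Compute beta*E = E*eV/(kB*T) = 0.0178*1.602e-19/(1.381e-23*417.8) = 0.4942
Step 2: exp(-beta*E) = exp(-0.4942) = 0.61
Step 3: Z = 1 + 0.61 = 1.61

1.61


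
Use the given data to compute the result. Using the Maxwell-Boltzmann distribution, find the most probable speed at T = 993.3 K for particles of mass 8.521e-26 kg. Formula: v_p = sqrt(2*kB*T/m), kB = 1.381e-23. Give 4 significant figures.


Step 1: Numerator = 2*kB*T = 2*1.381e-23*993.3 = 2.743e-20
Step 2: Ratio = 2.743e-20 / 8.521e-26 = 3.22e+05
Step 3: v_p = sqrt(3.22e+05) = 567.4 m/s

567.4


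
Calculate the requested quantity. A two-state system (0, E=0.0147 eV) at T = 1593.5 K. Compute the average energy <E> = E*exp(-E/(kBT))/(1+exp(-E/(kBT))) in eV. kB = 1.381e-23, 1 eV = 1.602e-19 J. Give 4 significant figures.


Step 1: beta*E = 0.0147*1.602e-19/(1.381e-23*1593.5) = 0.107
Step 2: exp(-beta*E) = 0.8985
Step 3: <E> = 0.0147*0.8985/(1+0.8985) = 0.006957 eV

0.006957


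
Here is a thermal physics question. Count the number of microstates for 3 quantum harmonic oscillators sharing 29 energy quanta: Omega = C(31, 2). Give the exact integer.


Step 1: Use binomial coefficient C(31, 2)
Step 2: Numerator = 31! / 29!
Step 3: Denominator = 2!
Step 4: Omega = 465

465


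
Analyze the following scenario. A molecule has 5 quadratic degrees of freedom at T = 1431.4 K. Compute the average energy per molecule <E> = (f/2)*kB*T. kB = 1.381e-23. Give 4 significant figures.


Step 1: f/2 = 5/2 = 2.5
Step 2: kB*T = 1.381e-23 * 1431.4 = 1.977e-20
Step 3: <E> = 2.5 * 1.977e-20 = 4.942e-20 J

4.942e-20


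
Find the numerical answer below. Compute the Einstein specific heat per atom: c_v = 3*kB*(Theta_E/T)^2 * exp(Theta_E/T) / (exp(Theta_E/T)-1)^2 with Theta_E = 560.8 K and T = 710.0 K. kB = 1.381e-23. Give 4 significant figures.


Step 1: x = Theta_E/T = 560.8/710.0 = 0.7899
Step 2: x^2 = 0.6239
Step 3: exp(x) = 2.203
Step 4: c_v = 3*1.381e-23*0.6239*2.203/(2.203-1)^2 = 3.934e-23

3.934e-23


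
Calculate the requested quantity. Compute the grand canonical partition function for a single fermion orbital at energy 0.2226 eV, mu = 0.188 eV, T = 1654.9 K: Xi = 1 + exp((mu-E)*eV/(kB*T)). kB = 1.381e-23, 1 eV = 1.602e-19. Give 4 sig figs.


Step 1: (mu - E) = 0.188 - 0.2226 = -0.0346 eV
Step 2: x = (mu-E)*eV/(kB*T) = -0.0346*1.602e-19/(1.381e-23*1654.9) = -0.2425
Step 3: exp(x) = 0.7846
Step 4: Xi = 1 + 0.7846 = 1.785

1.785


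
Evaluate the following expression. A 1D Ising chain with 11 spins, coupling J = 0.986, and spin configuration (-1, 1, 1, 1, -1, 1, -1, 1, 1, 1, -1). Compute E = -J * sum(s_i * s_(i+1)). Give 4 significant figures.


Step 1: Nearest-neighbor products: -1, 1, 1, -1, -1, -1, -1, 1, 1, -1
Step 2: Sum of products = -2
Step 3: E = -0.986 * -2 = 1.972

1.972


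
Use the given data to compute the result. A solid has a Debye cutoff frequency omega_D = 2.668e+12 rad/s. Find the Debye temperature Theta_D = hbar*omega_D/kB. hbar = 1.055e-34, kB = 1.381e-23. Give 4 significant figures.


Step 1: hbar*omega_D = 1.055e-34 * 2.668e+12 = 2.815e-22 J
Step 2: Theta_D = 2.815e-22 / 1.381e-23
Step 3: Theta_D = 20.38 K

20.38


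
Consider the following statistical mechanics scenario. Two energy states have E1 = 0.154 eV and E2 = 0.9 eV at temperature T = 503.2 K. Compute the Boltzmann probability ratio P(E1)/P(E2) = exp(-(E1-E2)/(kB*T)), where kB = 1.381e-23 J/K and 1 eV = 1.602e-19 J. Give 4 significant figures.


Step 1: Compute energy difference dE = E1 - E2 = 0.154 - 0.9 = -0.746 eV
Step 2: Convert to Joules: dE_J = -0.746 * 1.602e-19 = -1.195e-19 J
Step 3: Compute exponent = -dE_J / (kB * T) = -(-1.195e-19) / (1.381e-23 * 503.2) = 17.2
Step 4: P(E1)/P(E2) = exp(17.2) = 2.943e+07

2.943e+07


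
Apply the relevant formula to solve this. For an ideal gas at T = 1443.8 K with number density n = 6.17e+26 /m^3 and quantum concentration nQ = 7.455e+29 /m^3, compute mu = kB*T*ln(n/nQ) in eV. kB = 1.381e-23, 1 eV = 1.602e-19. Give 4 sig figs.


Step 1: n/nQ = 6.17e+26/7.455e+29 = 0.0008276
Step 2: ln(n/nQ) = -7.097
Step 3: mu = kB*T*ln(n/nQ) = 1.994e-20*-7.097 = -1.415e-19 J
Step 4: Convert to eV: -1.415e-19/1.602e-19 = -0.8833 eV

-0.8833


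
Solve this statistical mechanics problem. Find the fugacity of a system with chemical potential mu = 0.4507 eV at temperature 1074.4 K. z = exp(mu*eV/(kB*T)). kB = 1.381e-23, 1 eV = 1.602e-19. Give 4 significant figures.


Step 1: Convert mu to Joules: 0.4507*1.602e-19 = 7.22e-20 J
Step 2: kB*T = 1.381e-23*1074.4 = 1.484e-20 J
Step 3: mu/(kB*T) = 4.866
Step 4: z = exp(4.866) = 129.8

129.8


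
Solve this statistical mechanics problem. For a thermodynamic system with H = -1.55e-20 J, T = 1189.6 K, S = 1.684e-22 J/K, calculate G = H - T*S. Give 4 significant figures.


Step 1: T*S = 1189.6 * 1.684e-22 = 2.003e-19 J
Step 2: G = H - T*S = -1.55e-20 - 2.003e-19
Step 3: G = -2.158e-19 J

-2.158e-19


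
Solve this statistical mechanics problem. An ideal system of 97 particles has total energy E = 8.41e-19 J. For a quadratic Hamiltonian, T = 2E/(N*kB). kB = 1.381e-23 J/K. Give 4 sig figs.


Step 1: Numerator = 2*E = 2*8.41e-19 = 1.682e-18 J
Step 2: Denominator = N*kB = 97*1.381e-23 = 1.34e-21
Step 3: T = 1.682e-18 / 1.34e-21 = 1256 K

1256


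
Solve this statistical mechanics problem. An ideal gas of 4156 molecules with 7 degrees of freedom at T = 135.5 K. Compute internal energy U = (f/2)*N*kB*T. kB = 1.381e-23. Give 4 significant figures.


Step 1: f/2 = 7/2 = 3.5
Step 2: N*kB*T = 4156*1.381e-23*135.5 = 7.777e-18
Step 3: U = 3.5 * 7.777e-18 = 2.722e-17 J

2.722e-17


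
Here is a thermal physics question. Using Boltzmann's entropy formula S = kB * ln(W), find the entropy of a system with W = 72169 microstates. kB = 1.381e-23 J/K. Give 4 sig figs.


Step 1: ln(W) = ln(72169) = 11.19
Step 2: S = kB * ln(W) = 1.381e-23 * 11.19
Step 3: S = 1.545e-22 J/K

1.545e-22


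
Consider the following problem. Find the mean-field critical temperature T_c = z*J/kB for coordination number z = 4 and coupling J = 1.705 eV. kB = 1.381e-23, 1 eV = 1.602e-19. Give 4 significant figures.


Step 1: z*J = 4*1.705 = 6.82 eV
Step 2: Convert to Joules: 6.82*1.602e-19 = 1.093e-18 J
Step 3: T_c = 1.093e-18 / 1.381e-23 = 7.911e+04 K

7.911e+04


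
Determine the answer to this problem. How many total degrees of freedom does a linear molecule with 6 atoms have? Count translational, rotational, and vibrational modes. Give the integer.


Step 1: Translational DOF = 3
Step 2: Rotational DOF (linear) = 2
Step 3: Vibrational DOF = 3*6 - 5 = 13
Step 4: Total = 3 + 2 + 13 = 18

18


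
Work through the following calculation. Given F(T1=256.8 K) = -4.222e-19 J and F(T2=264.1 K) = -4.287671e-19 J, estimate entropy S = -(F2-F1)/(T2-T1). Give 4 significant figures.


Step 1: dF = F2 - F1 = -4.287671e-19 - (-4.222e-19) = -6.5671e-21 J
Step 2: dT = T2 - T1 = 264.1 - 256.8 = 7.3 K
Step 3: S = -dF/dT = -(-6.5671e-21)/7.3 = 8.996e-22 J/K

8.996e-22


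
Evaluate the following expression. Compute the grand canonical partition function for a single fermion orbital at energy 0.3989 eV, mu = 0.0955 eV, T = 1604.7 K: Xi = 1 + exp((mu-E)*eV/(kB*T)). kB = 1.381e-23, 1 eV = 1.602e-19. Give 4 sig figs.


Step 1: (mu - E) = 0.0955 - 0.3989 = -0.3034 eV
Step 2: x = (mu-E)*eV/(kB*T) = -0.3034*1.602e-19/(1.381e-23*1604.7) = -2.193
Step 3: exp(x) = 0.1116
Step 4: Xi = 1 + 0.1116 = 1.112

1.112


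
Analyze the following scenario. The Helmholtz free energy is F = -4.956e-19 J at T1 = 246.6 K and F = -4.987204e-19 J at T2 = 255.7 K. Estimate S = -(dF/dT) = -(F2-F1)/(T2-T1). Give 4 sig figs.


Step 1: dF = F2 - F1 = -4.987204e-19 - (-4.956e-19) = -3.1204e-21 J
Step 2: dT = T2 - T1 = 255.7 - 246.6 = 9.1 K
Step 3: S = -dF/dT = -(-3.1204e-21)/9.1 = 3.429e-22 J/K

3.429e-22


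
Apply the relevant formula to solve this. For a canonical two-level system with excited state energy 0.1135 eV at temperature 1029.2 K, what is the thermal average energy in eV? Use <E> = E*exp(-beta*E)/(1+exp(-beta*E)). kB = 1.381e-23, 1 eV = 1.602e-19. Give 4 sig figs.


Step 1: beta*E = 0.1135*1.602e-19/(1.381e-23*1029.2) = 1.279
Step 2: exp(-beta*E) = 0.2782
Step 3: <E> = 0.1135*0.2782/(1+0.2782) = 0.02471 eV

0.02471
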